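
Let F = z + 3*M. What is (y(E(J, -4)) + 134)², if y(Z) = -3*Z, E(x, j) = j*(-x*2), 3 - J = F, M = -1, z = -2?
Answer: 3364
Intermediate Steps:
F = -5 (F = -2 + 3*(-1) = -2 - 3 = -5)
J = 8 (J = 3 - 1*(-5) = 3 + 5 = 8)
E(x, j) = -2*j*x (E(x, j) = j*(-2*x) = -2*j*x)
(y(E(J, -4)) + 134)² = (-(-6)*(-4)*8 + 134)² = (-3*64 + 134)² = (-192 + 134)² = (-58)² = 3364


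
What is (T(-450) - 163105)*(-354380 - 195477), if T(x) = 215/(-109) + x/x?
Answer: 9775660717207/109 ≈ 8.9685e+10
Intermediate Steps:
T(x) = -106/109 (T(x) = 215*(-1/109) + 1 = -215/109 + 1 = -106/109)
(T(-450) - 163105)*(-354380 - 195477) = (-106/109 - 163105)*(-354380 - 195477) = -17778551/109*(-549857) = 9775660717207/109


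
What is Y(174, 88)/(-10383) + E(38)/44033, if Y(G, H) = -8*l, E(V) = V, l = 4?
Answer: 1803610/457194639 ≈ 0.0039449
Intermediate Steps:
Y(G, H) = -32 (Y(G, H) = -8*4 = -32)
Y(174, 88)/(-10383) + E(38)/44033 = -32/(-10383) + 38/44033 = -32*(-1/10383) + 38*(1/44033) = 32/10383 + 38/44033 = 1803610/457194639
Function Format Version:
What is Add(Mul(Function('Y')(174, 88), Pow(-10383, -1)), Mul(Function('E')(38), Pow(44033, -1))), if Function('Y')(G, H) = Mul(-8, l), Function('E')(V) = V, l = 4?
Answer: Rational(1803610, 457194639) ≈ 0.0039449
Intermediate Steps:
Function('Y')(G, H) = -32 (Function('Y')(G, H) = Mul(-8, 4) = -32)
Add(Mul(Function('Y')(174, 88), Pow(-10383, -1)), Mul(Function('E')(38), Pow(44033, -1))) = Add(Mul(-32, Pow(-10383, -1)), Mul(38, Pow(44033, -1))) = Add(Mul(-32, Rational(-1, 10383)), Mul(38, Rational(1, 44033))) = Add(Rational(32, 10383), Rational(38, 44033)) = Rational(1803610, 457194639)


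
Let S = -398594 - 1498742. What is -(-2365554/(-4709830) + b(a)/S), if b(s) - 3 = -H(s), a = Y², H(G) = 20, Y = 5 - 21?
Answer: -132009730331/262827353320 ≈ -0.50227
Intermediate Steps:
Y = -16
S = -1897336
a = 256 (a = (-16)² = 256)
b(s) = -17 (b(s) = 3 - 1*20 = 3 - 20 = -17)
-(-2365554/(-4709830) + b(a)/S) = -(-2365554/(-4709830) - 17/(-1897336)) = -(-2365554*(-1/4709830) - 17*(-1/1897336)) = -(1182777/2354915 + 1/111608) = -1*132009730331/262827353320 = -132009730331/262827353320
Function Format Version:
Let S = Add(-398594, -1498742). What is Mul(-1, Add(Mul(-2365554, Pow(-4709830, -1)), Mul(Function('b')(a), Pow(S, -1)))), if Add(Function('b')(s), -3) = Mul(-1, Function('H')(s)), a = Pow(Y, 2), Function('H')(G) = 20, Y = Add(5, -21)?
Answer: Rational(-132009730331, 262827353320) ≈ -0.50227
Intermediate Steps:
Y = -16
S = -1897336
a = 256 (a = Pow(-16, 2) = 256)
Function('b')(s) = -17 (Function('b')(s) = Add(3, Mul(-1, 20)) = Add(3, -20) = -17)
Mul(-1, Add(Mul(-2365554, Pow(-4709830, -1)), Mul(Function('b')(a), Pow(S, -1)))) = Mul(-1, Add(Mul(-2365554, Pow(-4709830, -1)), Mul(-17, Pow(-1897336, -1)))) = Mul(-1, Add(Mul(-2365554, Rational(-1, 4709830)), Mul(-17, Rational(-1, 1897336)))) = Mul(-1, Add(Rational(1182777, 2354915), Rational(1, 111608))) = Mul(-1, Rational(132009730331, 262827353320)) = Rational(-132009730331, 262827353320)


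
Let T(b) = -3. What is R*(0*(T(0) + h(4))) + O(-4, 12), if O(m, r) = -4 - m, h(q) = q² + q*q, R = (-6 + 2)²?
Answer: 0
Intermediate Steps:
R = 16 (R = (-4)² = 16)
h(q) = 2*q² (h(q) = q² + q² = 2*q²)
R*(0*(T(0) + h(4))) + O(-4, 12) = 16*(0*(-3 + 2*4²)) + (-4 - 1*(-4)) = 16*(0*(-3 + 2*16)) + (-4 + 4) = 16*(0*(-3 + 32)) + 0 = 16*(0*29) + 0 = 16*0 + 0 = 0 + 0 = 0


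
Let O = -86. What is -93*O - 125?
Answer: 7873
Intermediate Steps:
-93*O - 125 = -93*(-86) - 125 = 7998 - 125 = 7873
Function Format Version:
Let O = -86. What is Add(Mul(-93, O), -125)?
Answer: 7873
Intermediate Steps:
Add(Mul(-93, O), -125) = Add(Mul(-93, -86), -125) = Add(7998, -125) = 7873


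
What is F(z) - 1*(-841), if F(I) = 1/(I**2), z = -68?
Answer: 3888785/4624 ≈ 841.00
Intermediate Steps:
F(I) = I**(-2)
F(z) - 1*(-841) = (-68)**(-2) - 1*(-841) = 1/4624 + 841 = 3888785/4624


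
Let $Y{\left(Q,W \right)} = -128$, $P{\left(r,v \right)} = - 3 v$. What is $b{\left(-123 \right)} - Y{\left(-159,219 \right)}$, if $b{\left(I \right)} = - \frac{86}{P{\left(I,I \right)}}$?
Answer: $\frac{47146}{369} \approx 127.77$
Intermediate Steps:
$b{\left(I \right)} = \frac{86}{3 I}$ ($b{\left(I \right)} = - \frac{86}{\left(-3\right) I} = - 86 \left(- \frac{1}{3 I}\right) = \frac{86}{3 I}$)
$b{\left(-123 \right)} - Y{\left(-159,219 \right)} = \frac{86}{3 \left(-123\right)} - -128 = \frac{86}{3} \left(- \frac{1}{123}\right) + 128 = - \frac{86}{369} + 128 = \frac{47146}{369}$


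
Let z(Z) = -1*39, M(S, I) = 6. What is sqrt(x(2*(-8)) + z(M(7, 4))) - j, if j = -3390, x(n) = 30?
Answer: 3390 + 3*I ≈ 3390.0 + 3.0*I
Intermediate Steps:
z(Z) = -39
sqrt(x(2*(-8)) + z(M(7, 4))) - j = sqrt(30 - 39) - 1*(-3390) = sqrt(-9) + 3390 = 3*I + 3390 = 3390 + 3*I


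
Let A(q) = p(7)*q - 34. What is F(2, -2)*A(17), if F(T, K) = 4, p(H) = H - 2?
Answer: 204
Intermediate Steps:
p(H) = -2 + H
A(q) = -34 + 5*q (A(q) = (-2 + 7)*q - 34 = 5*q - 34 = -34 + 5*q)
F(2, -2)*A(17) = 4*(-34 + 5*17) = 4*(-34 + 85) = 4*51 = 204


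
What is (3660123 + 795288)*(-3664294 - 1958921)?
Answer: -25053733966365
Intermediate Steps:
(3660123 + 795288)*(-3664294 - 1958921) = 4455411*(-5623215) = -25053733966365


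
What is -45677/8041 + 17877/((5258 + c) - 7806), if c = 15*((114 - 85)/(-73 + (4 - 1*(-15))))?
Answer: -4689034319/369958369 ≈ -12.674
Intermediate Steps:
c = -145/18 (c = 15*(29/(-73 + (4 + 15))) = 15*(29/(-73 + 19)) = 15*(29/(-54)) = 15*(29*(-1/54)) = 15*(-29/54) = -145/18 ≈ -8.0556)
-45677/8041 + 17877/((5258 + c) - 7806) = -45677/8041 + 17877/((5258 - 145/18) - 7806) = -45677*1/8041 + 17877/(94499/18 - 7806) = -45677/8041 + 17877/(-46009/18) = -45677/8041 + 17877*(-18/46009) = -45677/8041 - 321786/46009 = -4689034319/369958369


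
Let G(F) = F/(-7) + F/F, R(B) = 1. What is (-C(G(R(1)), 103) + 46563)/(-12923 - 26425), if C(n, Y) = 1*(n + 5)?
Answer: -81475/68859 ≈ -1.1832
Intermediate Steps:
G(F) = 1 - F/7 (G(F) = F*(-⅐) + 1 = -F/7 + 1 = 1 - F/7)
C(n, Y) = 5 + n (C(n, Y) = 1*(5 + n) = 5 + n)
(-C(G(R(1)), 103) + 46563)/(-12923 - 26425) = (-(5 + (1 - ⅐*1)) + 46563)/(-12923 - 26425) = (-(5 + (1 - ⅐)) + 46563)/(-39348) = (-(5 + 6/7) + 46563)*(-1/39348) = (-1*41/7 + 46563)*(-1/39348) = (-41/7 + 46563)*(-1/39348) = (325900/7)*(-1/39348) = -81475/68859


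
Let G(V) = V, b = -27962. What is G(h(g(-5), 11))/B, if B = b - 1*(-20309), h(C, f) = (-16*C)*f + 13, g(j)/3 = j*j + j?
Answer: 10547/7653 ≈ 1.3782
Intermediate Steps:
g(j) = 3*j + 3*j**2 (g(j) = 3*(j*j + j) = 3*(j**2 + j) = 3*(j + j**2) = 3*j + 3*j**2)
h(C, f) = 13 - 16*C*f (h(C, f) = -16*C*f + 13 = 13 - 16*C*f)
B = -7653 (B = -27962 - 1*(-20309) = -27962 + 20309 = -7653)
G(h(g(-5), 11))/B = (13 - 16*3*(-5)*(1 - 5)*11)/(-7653) = (13 - 16*3*(-5)*(-4)*11)*(-1/7653) = (13 - 16*60*11)*(-1/7653) = (13 - 10560)*(-1/7653) = -10547*(-1/7653) = 10547/7653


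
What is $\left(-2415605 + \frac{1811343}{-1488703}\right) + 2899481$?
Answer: $\frac{720345841485}{1488703} \approx 4.8388 \cdot 10^{5}$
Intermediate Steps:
$\left(-2415605 + \frac{1811343}{-1488703}\right) + 2899481 = \left(-2415605 + 1811343 \left(- \frac{1}{1488703}\right)\right) + 2899481 = \left(-2415605 - \frac{1811343}{1488703}\right) + 2899481 = - \frac{3596120221658}{1488703} + 2899481 = \frac{720345841485}{1488703}$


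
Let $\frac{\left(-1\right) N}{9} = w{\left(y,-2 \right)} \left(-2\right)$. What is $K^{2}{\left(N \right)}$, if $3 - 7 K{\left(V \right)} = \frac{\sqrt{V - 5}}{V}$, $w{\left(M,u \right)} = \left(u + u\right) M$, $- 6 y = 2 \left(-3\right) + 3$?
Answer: $\frac{\left(108 + i \sqrt{41}\right)^{2}}{63504} \approx 0.18303 + 0.021779 i$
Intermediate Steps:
$y = \frac{1}{2}$ ($y = - \frac{2 \left(-3\right) + 3}{6} = - \frac{-6 + 3}{6} = \left(- \frac{1}{6}\right) \left(-3\right) = \frac{1}{2} \approx 0.5$)
$w{\left(M,u \right)} = 2 M u$ ($w{\left(M,u \right)} = 2 u M = 2 M u$)
$N = -36$ ($N = - 9 \cdot 2 \cdot \frac{1}{2} \left(-2\right) \left(-2\right) = - 9 \left(\left(-2\right) \left(-2\right)\right) = \left(-9\right) 4 = -36$)
$K{\left(V \right)} = \frac{3}{7} - \frac{\sqrt{-5 + V}}{7 V}$ ($K{\left(V \right)} = \frac{3}{7} - \frac{\sqrt{V - 5} \frac{1}{V}}{7} = \frac{3}{7} - \frac{\sqrt{-5 + V} \frac{1}{V}}{7} = \frac{3}{7} - \frac{\frac{1}{V} \sqrt{-5 + V}}{7} = \frac{3}{7} - \frac{\sqrt{-5 + V}}{7 V}$)
$K^{2}{\left(N \right)} = \left(\frac{- \sqrt{-5 - 36} + 3 \left(-36\right)}{7 \left(-36\right)}\right)^{2} = \left(\frac{1}{7} \left(- \frac{1}{36}\right) \left(- \sqrt{-41} - 108\right)\right)^{2} = \left(\frac{1}{7} \left(- \frac{1}{36}\right) \left(- i \sqrt{41} - 108\right)\right)^{2} = \left(\frac{1}{7} \left(- \frac{1}{36}\right) \left(-108 - i \sqrt{41}\right)\right)^{2} = \left(\frac{3}{7} + \frac{i \sqrt{41}}{252}\right)^{2}$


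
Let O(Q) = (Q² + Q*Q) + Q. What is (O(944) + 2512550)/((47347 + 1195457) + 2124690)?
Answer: 715961/561249 ≈ 1.2757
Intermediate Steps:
O(Q) = Q + 2*Q² (O(Q) = (Q² + Q²) + Q = 2*Q² + Q = Q + 2*Q²)
(O(944) + 2512550)/((47347 + 1195457) + 2124690) = (944*(1 + 2*944) + 2512550)/((47347 + 1195457) + 2124690) = (944*(1 + 1888) + 2512550)/(1242804 + 2124690) = (944*1889 + 2512550)/3367494 = (1783216 + 2512550)*(1/3367494) = 4295766*(1/3367494) = 715961/561249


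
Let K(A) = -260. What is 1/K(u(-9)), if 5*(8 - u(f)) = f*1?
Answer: -1/260 ≈ -0.0038462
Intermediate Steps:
u(f) = 8 - f/5
1/K(u(-9)) = 1/(-260) = -1/260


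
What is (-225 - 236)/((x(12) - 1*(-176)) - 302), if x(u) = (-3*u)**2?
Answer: -461/1170 ≈ -0.39402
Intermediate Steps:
x(u) = 9*u**2
(-225 - 236)/((x(12) - 1*(-176)) - 302) = (-225 - 236)/((9*12**2 - 1*(-176)) - 302) = -461/((9*144 + 176) - 302) = -461/((1296 + 176) - 302) = -461/(1472 - 302) = -461/1170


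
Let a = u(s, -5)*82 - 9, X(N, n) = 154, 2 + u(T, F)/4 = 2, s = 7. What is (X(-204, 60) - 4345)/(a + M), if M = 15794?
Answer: -381/1435 ≈ -0.26551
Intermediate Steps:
u(T, F) = 0 (u(T, F) = -8 + 4*2 = -8 + 8 = 0)
a = -9 (a = 0*82 - 9 = 0 - 9 = -9)
(X(-204, 60) - 4345)/(a + M) = (154 - 4345)/(-9 + 15794) = -4191/15785 = -4191*1/15785 = -381/1435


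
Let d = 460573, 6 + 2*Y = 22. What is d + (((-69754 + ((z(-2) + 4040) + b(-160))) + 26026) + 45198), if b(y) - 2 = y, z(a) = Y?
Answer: 465933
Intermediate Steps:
Y = 8 (Y = -3 + (½)*22 = -3 + 11 = 8)
z(a) = 8
b(y) = 2 + y
d + (((-69754 + ((z(-2) + 4040) + b(-160))) + 26026) + 45198) = 460573 + (((-69754 + ((8 + 4040) + (2 - 160))) + 26026) + 45198) = 460573 + (((-69754 + (4048 - 158)) + 26026) + 45198) = 460573 + (((-69754 + 3890) + 26026) + 45198) = 460573 + ((-65864 + 26026) + 45198) = 460573 + (-39838 + 45198) = 460573 + 5360 = 465933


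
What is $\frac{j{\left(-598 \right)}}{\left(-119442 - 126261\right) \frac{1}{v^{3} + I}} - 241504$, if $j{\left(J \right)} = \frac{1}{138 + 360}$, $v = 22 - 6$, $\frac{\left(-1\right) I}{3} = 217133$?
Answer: $- \frac{29550451494073}{122360094} \approx -2.415 \cdot 10^{5}$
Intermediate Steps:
$I = -651399$ ($I = \left(-3\right) 217133 = -651399$)
$v = 16$ ($v = 22 - 6 = 16$)
$j{\left(J \right)} = \frac{1}{498}$
$\frac{j{\left(-598 \right)}}{\left(-119442 - 126261\right) \frac{1}{v^{3} + I}} - 241504 = \frac{1}{498 \frac{-119442 - 126261}{16^{3} - 651399}} - 241504 = \frac{1}{498 \left(- \frac{245703}{4096 - 651399}\right)} - 241504 = \frac{1}{498 \left(- \frac{245703}{-647303}\right)} - 241504 = \frac{1}{498 \left(\left(-245703\right) \left(- \frac{1}{647303}\right)\right)} - 241504 = \frac{1}{498 \cdot \frac{245703}{647303}} - 241504 = \frac{1}{498} \cdot \frac{647303}{245703} - 241504 = \frac{647303}{122360094} - 241504 = - \frac{29550451494073}{122360094}$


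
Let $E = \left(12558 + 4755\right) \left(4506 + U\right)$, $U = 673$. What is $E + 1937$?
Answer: $89665964$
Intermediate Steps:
$E = 89664027$ ($E = \left(12558 + 4755\right) \left(4506 + 673\right) = 17313 \cdot 5179 = 89664027$)
$E + 1937 = 89664027 + 1937 = 89665964$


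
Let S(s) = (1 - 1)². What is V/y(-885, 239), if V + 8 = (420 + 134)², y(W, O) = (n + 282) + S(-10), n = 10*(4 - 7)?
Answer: 10961/9 ≈ 1217.9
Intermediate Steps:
S(s) = 0 (S(s) = 0² = 0)
n = -30 (n = 10*(-3) = -30)
y(W, O) = 252 (y(W, O) = (-30 + 282) + 0 = 252 + 0 = 252)
V = 306908 (V = -8 + (420 + 134)² = -8 + 554² = -8 + 306916 = 306908)
V/y(-885, 239) = 306908/252 = 306908*(1/252) = 10961/9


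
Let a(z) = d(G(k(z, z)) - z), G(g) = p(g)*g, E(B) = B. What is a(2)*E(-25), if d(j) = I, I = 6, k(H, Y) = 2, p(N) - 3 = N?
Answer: -150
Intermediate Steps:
p(N) = 3 + N
G(g) = g*(3 + g) (G(g) = (3 + g)*g = g*(3 + g))
d(j) = 6
a(z) = 6
a(2)*E(-25) = 6*(-25) = -150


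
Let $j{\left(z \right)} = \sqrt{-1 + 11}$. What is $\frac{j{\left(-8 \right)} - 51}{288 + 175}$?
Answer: $- \frac{51}{463} + \frac{\sqrt{10}}{463} \approx -0.10332$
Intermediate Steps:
$j{\left(z \right)} = \sqrt{10}$
$\frac{j{\left(-8 \right)} - 51}{288 + 175} = \frac{\sqrt{10} - 51}{288 + 175} = \frac{-51 + \sqrt{10}}{463} = \left(-51 + \sqrt{10}\right) \frac{1}{463} = - \frac{51}{463} + \frac{\sqrt{10}}{463}$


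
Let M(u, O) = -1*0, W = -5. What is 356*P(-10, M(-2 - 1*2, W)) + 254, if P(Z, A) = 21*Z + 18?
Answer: -68098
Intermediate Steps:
M(u, O) = 0
P(Z, A) = 18 + 21*Z
356*P(-10, M(-2 - 1*2, W)) + 254 = 356*(18 + 21*(-10)) + 254 = 356*(18 - 210) + 254 = 356*(-192) + 254 = -68352 + 254 = -68098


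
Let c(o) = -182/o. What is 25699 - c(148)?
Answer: 1901817/74 ≈ 25700.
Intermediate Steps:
25699 - c(148) = 25699 - (-182)/148 = 25699 - 1*(-91/74) = 25699 + 91/74 = 1901817/74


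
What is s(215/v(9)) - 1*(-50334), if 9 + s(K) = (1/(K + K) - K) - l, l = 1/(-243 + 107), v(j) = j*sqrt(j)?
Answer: 39724349777/789480 ≈ 50317.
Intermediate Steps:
v(j) = j**(3/2)
l = -1/136 (l = 1/(-136) = -1/136 ≈ -0.0073529)
s(K) = -1223/136 + 1/(2*K) - K (s(K) = -9 + ((1/(K + K) - K) - 1*(-1/136)) = -9 + ((1/(2*K) - K) + 1/136) = -9 + (1/136 + 1/(2*K) - K) = -1223/136 + 1/(2*K) - K)
s(215/v(9)) - 1*(-50334) = (-1223/136 + 1/(2*((215/(9**(3/2))))) - 215/(9**(3/2))) - 1*(-50334) = (-1223/136 + 1/(2*((215/27))) - 215/27) + 50334 = (-1223/136 + 1/(2*((215*(1/27)))) - 215/27) + 50334 = (-1223/136 + 1/(2*(215/27)) - 1*215/27) + 50334 = (-1223/136 + (1/2)*(27/215) - 215/27) + 50334 = (-1223/136 + 27/430 - 215/27) + 50334 = -13336543/789480 + 50334 = 39724349777/789480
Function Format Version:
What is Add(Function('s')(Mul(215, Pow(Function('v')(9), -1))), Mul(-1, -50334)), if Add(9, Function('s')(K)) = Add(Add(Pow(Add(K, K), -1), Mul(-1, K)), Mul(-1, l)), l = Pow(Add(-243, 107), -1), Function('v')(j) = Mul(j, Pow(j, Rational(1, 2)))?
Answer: Rational(39724349777, 789480) ≈ 50317.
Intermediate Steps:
Function('v')(j) = Pow(j, Rational(3, 2))
l = Rational(-1, 136) (l = Pow(-136, -1) = Rational(-1, 136) ≈ -0.0073529)
Function('s')(K) = Add(Rational(-1223, 136), Mul(Rational(1, 2), Pow(K, -1)), Mul(-1, K)) (Function('s')(K) = Add(-9, Add(Add(Pow(Add(K, K), -1), Mul(-1, K)), Mul(-1, Rational(-1, 136)))) = Add(-9, Add(Add(Pow(Mul(2, K), -1), Mul(-1, K)), Rational(1, 136))) = Add(-9, Add(Add(Mul(Rational(1, 2), Pow(K, -1)), Mul(-1, K)), Rational(1, 136))) = Add(-9, Add(Rational(1, 136), Mul(Rational(1, 2), Pow(K, -1)), Mul(-1, K))) = Add(Rational(-1223, 136), Mul(Rational(1, 2), Pow(K, -1)), Mul(-1, K)))
Add(Function('s')(Mul(215, Pow(Function('v')(9), -1))), Mul(-1, -50334)) = Add(Add(Rational(-1223, 136), Mul(Rational(1, 2), Pow(Mul(215, Pow(Pow(9, Rational(3, 2)), -1)), -1)), Mul(-1, Mul(215, Pow(Pow(9, Rational(3, 2)), -1)))), Mul(-1, -50334)) = Add(Add(Rational(-1223, 136), Mul(Rational(1, 2), Pow(Mul(215, Pow(27, -1)), -1)), Mul(-1, Mul(215, Pow(27, -1)))), 50334) = Add(Add(Rational(-1223, 136), Mul(Rational(1, 2), Pow(Mul(215, Rational(1, 27)), -1)), Mul(-1, Mul(215, Rational(1, 27)))), 50334) = Add(Add(Rational(-1223, 136), Mul(Rational(1, 2), Pow(Rational(215, 27), -1)), Mul(-1, Rational(215, 27))), 50334) = Add(Add(Rational(-1223, 136), Mul(Rational(1, 2), Rational(27, 215)), Rational(-215, 27)), 50334) = Add(Add(Rational(-1223, 136), Rational(27, 430), Rational(-215, 27)), 50334) = Add(Rational(-13336543, 789480), 50334) = Rational(39724349777, 789480)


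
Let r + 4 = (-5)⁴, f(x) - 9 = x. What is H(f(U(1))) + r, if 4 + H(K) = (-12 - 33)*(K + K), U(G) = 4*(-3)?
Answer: 887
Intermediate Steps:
U(G) = -12
f(x) = 9 + x
r = 621 (r = -4 + (-5)⁴ = -4 + 625 = 621)
H(K) = -4 - 90*K (H(K) = -4 + (-12 - 33)*(K + K) = -4 - 90*K)
H(f(U(1))) + r = (-4 - 90*(9 - 12)) + 621 = (-4 - 90*(-3)) + 621 = (-4 + 270) + 621 = 266 + 621 = 887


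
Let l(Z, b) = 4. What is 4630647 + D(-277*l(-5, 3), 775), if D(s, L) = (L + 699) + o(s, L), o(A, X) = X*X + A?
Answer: 5231638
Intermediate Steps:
o(A, X) = A + X**2 (o(A, X) = X**2 + A = A + X**2)
D(s, L) = 699 + L + s + L**2 (D(s, L) = (L + 699) + (s + L**2) = (699 + L) + (s + L**2) = 699 + L + s + L**2)
4630647 + D(-277*l(-5, 3), 775) = 4630647 + (699 + 775 - 277*4 + 775**2) = 4630647 + (699 + 775 - 1108 + 600625) = 4630647 + 600991 = 5231638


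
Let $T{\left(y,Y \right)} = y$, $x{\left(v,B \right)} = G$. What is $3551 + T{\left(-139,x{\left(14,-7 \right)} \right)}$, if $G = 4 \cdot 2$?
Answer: $3412$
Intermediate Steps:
$G = 8$
$x{\left(v,B \right)} = 8$
$3551 + T{\left(-139,x{\left(14,-7 \right)} \right)} = 3551 - 139 = 3412$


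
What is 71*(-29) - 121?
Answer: -2180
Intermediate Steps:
71*(-29) - 121 = -2059 - 121 = -2180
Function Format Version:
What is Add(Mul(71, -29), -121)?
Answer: -2180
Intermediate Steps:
Add(Mul(71, -29), -121) = Add(-2059, -121) = -2180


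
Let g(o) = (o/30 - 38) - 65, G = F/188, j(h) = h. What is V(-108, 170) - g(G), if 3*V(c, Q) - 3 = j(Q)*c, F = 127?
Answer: -33930367/5640 ≈ -6016.0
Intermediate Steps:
G = 127/188 ≈ 0.67553
V(c, Q) = 1 + Q*c/3 (V(c, Q) = 1 + (Q*c)/3 = 1 + Q*c/3)
g(o) = -103 + o/30 (g(o) = (o*(1/30) - 38) - 65 = (o/30 - 38) - 65 = (-38 + o/30) - 65 = -103 + o/30)
V(-108, 170) - g(G) = (1 + (⅓)*170*(-108)) - (-103 + (1/30)*(127/188)) = (1 - 6120) - (-103 + 127/5640) = -6119 - 1*(-580793/5640) = -6119 + 580793/5640 = -33930367/5640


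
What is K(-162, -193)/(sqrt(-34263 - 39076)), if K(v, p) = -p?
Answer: -193*I*sqrt(73339)/73339 ≈ -0.71267*I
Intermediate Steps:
K(-162, -193)/(sqrt(-34263 - 39076)) = (-1*(-193))/(sqrt(-34263 - 39076)) = 193/(sqrt(-73339)) = 193/((I*sqrt(73339))) = 193*(-I*sqrt(73339)/73339) = -193*I*sqrt(73339)/73339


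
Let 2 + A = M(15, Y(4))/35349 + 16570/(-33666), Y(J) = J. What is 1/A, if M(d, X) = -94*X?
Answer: -198343239/496418369 ≈ -0.39955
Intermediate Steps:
A = -496418369/198343239 (A = -2 + (-94*4/35349 + 16570/(-33666)) = -2 + (-376*1/35349 + 16570*(-1/33666)) = -2 + (-376/35349 - 8285/16833) = -2 - 99731891/198343239 = -496418369/198343239 ≈ -2.5028)
1/A = 1/(-496418369/198343239) = -198343239/496418369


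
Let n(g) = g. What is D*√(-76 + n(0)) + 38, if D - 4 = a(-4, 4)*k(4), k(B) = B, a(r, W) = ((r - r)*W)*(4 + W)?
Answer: 38 + 8*I*√19 ≈ 38.0 + 34.871*I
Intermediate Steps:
a(r, W) = 0 (a(r, W) = (0*W)*(4 + W) = 0*(4 + W) = 0)
D = 4 (D = 4 + 0*4 = 4 + 0 = 4)
D*√(-76 + n(0)) + 38 = 4*√(-76 + 0) + 38 = 4*√(-76) + 38 = 4*(2*I*√19) + 38 = 8*I*√19 + 38 = 38 + 8*I*√19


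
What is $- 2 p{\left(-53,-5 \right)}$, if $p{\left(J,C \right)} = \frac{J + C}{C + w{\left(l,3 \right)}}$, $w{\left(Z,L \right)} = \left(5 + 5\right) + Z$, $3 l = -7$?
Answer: $\frac{87}{2} \approx 43.5$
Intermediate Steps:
$l = - \frac{7}{3}$ ($l = \frac{1}{3} \left(-7\right) = - \frac{7}{3} \approx -2.3333$)
$w{\left(Z,L \right)} = 10 + Z$
$p{\left(J,C \right)} = \frac{C + J}{\frac{23}{3} + C}$ ($p{\left(J,C \right)} = \frac{J + C}{C + \left(10 - \frac{7}{3}\right)} = \frac{C + J}{C + \frac{23}{3}} = \frac{C + J}{\frac{23}{3} + C}$)
$- 2 p{\left(-53,-5 \right)} = - 2 \frac{3 \left(-5 - 53\right)}{23 + 3 \left(-5\right)} = - 2 \cdot 3 \frac{1}{23 - 15} \left(-58\right) = - 2 \cdot 3 \cdot \frac{1}{8} \left(-58\right) = \left(-2\right) \left(- \frac{87}{4}\right) = \frac{87}{2}$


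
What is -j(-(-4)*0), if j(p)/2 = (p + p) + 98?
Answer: -196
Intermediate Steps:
j(p) = 196 + 4*p (j(p) = 2*((p + p) + 98) = 2*(2*p + 98) = 2*(98 + 2*p) = 196 + 4*p)
-j(-(-4)*0) = -(196 + 4*(-(-4)*0)) = -(196 + 4*(-2*0)) = -(196 + 4*0) = -(196 + 0) = -1*196 = -196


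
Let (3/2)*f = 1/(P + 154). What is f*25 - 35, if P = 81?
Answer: -4925/141 ≈ -34.929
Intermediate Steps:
f = 2/705 (f = 2/(3*(81 + 154)) = (⅔)/235 = (⅔)*(1/235) = 2/705 ≈ 0.0028369)
f*25 - 35 = (2/705)*25 - 35 = 10/141 - 35 = -4925/141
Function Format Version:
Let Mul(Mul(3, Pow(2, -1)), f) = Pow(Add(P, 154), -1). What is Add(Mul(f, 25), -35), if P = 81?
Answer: Rational(-4925, 141) ≈ -34.929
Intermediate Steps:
f = Rational(2, 705) (f = Mul(Rational(2, 3), Pow(Add(81, 154), -1)) = Mul(Rational(2, 3), Pow(235, -1)) = Mul(Rational(2, 3), Rational(1, 235)) = Rational(2, 705) ≈ 0.0028369)
Add(Mul(f, 25), -35) = Add(Mul(Rational(2, 705), 25), -35) = Add(Rational(10, 141), -35) = Rational(-4925, 141)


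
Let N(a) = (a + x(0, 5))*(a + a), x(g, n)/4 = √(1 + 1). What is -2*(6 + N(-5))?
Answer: -112 + 80*√2 ≈ 1.1371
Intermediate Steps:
x(g, n) = 4*√2 (x(g, n) = 4*√(1 + 1) = 4*√2)
N(a) = 2*a*(a + 4*√2) (N(a) = (a + 4*√2)*(a + a) = (a + 4*√2)*(2*a) = 2*a*(a + 4*√2))
-2*(6 + N(-5)) = -2*(6 + 2*(-5)*(-5 + 4*√2)) = -2*(6 + (50 - 40*√2)) = -2*(56 - 40*√2) = -112 + 80*√2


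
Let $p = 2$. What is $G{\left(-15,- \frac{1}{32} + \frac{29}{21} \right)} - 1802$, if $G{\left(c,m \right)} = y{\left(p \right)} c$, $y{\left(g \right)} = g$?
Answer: $-1832$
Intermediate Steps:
$G{\left(c,m \right)} = 2 c$
$G{\left(-15,- \frac{1}{32} + \frac{29}{21} \right)} - 1802 = 2 \left(-15\right) - 1802 = -30 - 1802 = -1832$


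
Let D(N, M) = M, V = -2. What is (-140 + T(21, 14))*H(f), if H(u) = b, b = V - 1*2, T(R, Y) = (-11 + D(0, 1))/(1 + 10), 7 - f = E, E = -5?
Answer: 6200/11 ≈ 563.64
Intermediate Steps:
f = 12 (f = 7 - 1*(-5) = 7 + 5 = 12)
T(R, Y) = -10/11 (T(R, Y) = (-11 + 1)/(1 + 10) = -10/11)
b = -4 (b = -2 - 1*2 = -2 - 2 = -4)
H(u) = -4
(-140 + T(21, 14))*H(f) = (-140 - 10/11)*(-4) = -1550/11*(-4) = 6200/11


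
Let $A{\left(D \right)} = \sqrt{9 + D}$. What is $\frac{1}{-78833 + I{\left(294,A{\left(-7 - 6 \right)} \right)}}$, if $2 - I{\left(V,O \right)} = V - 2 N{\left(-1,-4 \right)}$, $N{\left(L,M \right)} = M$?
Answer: $- \frac{1}{79133} \approx -1.2637 \cdot 10^{-5}$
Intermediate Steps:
$I{\left(V,O \right)} = -6 - V$ ($I{\left(V,O \right)} = 2 - \left(V - -8\right) = 2 - \left(V + 8\right) = 2 - \left(8 + V\right) = -6 - V$)
$\frac{1}{-78833 + I{\left(294,A{\left(-7 - 6 \right)} \right)}} = \frac{1}{-78833 - 300} = \frac{1}{-79133} = - \frac{1}{79133}$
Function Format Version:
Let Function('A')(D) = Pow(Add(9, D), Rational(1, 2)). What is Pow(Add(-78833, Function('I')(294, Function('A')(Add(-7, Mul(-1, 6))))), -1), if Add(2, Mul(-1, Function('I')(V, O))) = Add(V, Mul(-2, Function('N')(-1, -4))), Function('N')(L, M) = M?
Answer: Rational(-1, 79133) ≈ -1.2637e-5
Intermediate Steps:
Function('I')(V, O) = Add(-6, Mul(-1, V)) (Function('I')(V, O) = Add(2, Mul(-1, Add(V, Mul(-2, -4)))) = Add(2, Mul(-1, Add(V, 8))) = Add(2, Mul(-1, Add(8, V))) = Add(2, Add(-8, Mul(-1, V))) = Add(-6, Mul(-1, V)))
Pow(Add(-78833, Function('I')(294, Function('A')(Add(-7, Mul(-1, 6))))), -1) = Pow(Add(-78833, Add(-6, Mul(-1, 294))), -1) = Pow(Add(-78833, Add(-6, -294)), -1) = Pow(Add(-78833, -300), -1) = Pow(-79133, -1) = Rational(-1, 79133)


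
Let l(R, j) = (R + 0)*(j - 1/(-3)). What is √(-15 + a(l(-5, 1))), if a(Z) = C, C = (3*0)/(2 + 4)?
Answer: I*√15 ≈ 3.873*I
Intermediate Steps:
C = 0 (C = 0/6 = 0*(⅙) = 0)
l(R, j) = R*(⅓ + j) (l(R, j) = R*(j - 1*(-⅓)) = R*(j + ⅓) = R*(⅓ + j))
a(Z) = 0
√(-15 + a(l(-5, 1))) = √(-15 + 0) = √(-15) = I*√15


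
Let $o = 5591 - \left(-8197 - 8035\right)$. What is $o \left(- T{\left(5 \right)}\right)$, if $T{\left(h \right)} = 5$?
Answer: $-109115$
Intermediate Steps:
$o = 21823$ ($o = 5591 - -16232 = 5591 + 16232 = 21823$)
$o \left(- T{\left(5 \right)}\right) = 21823 \left(\left(-1\right) 5\right) = 21823 \left(-5\right) = -109115$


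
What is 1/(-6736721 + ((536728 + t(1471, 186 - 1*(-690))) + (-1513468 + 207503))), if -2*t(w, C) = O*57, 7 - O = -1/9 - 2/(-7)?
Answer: -21/157629203 ≈ -1.3322e-7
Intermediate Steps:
O = 430/63 (O = 7 - (-1/9 - 2/(-7)) = 7 - (-1*1/9 - 2*(-1/7)) = 7 - (-1/9 + 2/7) = 7 - 1*11/63 = 7 - 11/63 = 430/63 ≈ 6.8254)
t(w, C) = -4085/21 (t(w, C) = -215*57/63 = -1/2*8170/21 = -4085/21)
1/(-6736721 + ((536728 + t(1471, 186 - 1*(-690))) + (-1513468 + 207503))) = 1/(-6736721 + ((536728 - 4085/21) + (-1513468 + 207503))) = 1/(-6736721 + (11267203/21 - 1305965)) = 1/(-6736721 - 16158062/21) = 1/(-157629203/21) = -21/157629203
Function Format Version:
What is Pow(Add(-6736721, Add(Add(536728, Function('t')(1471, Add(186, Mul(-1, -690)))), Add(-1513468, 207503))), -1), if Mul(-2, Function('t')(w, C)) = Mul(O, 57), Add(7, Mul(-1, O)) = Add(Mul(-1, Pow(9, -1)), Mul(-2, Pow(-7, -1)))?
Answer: Rational(-21, 157629203) ≈ -1.3322e-7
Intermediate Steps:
O = Rational(430, 63) (O = Add(7, Mul(-1, Add(Mul(-1, Pow(9, -1)), Mul(-2, Pow(-7, -1))))) = Add(7, Mul(-1, Add(Mul(-1, Rational(1, 9)), Mul(-2, Rational(-1, 7))))) = Add(7, Mul(-1, Add(Rational(-1, 9), Rational(2, 7)))) = Add(7, Mul(-1, Rational(11, 63))) = Add(7, Rational(-11, 63)) = Rational(430, 63) ≈ 6.8254)
Function('t')(w, C) = Rational(-4085, 21) (Function('t')(w, C) = Mul(Rational(-1, 2), Mul(Rational(430, 63), 57)) = Mul(Rational(-1, 2), Rational(8170, 21)) = Rational(-4085, 21))
Pow(Add(-6736721, Add(Add(536728, Function('t')(1471, Add(186, Mul(-1, -690)))), Add(-1513468, 207503))), -1) = Pow(Add(-6736721, Add(Add(536728, Rational(-4085, 21)), Add(-1513468, 207503))), -1) = Pow(Add(-6736721, Add(Rational(11267203, 21), -1305965)), -1) = Pow(Add(-6736721, Rational(-16158062, 21)), -1) = Pow(Rational(-157629203, 21), -1) = Rational(-21, 157629203)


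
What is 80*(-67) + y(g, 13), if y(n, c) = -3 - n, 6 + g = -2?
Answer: -5355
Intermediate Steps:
g = -8 (g = -6 - 2 = -8)
80*(-67) + y(g, 13) = 80*(-67) + (-3 - 1*(-8)) = -5360 + (-3 + 8) = -5360 + 5 = -5355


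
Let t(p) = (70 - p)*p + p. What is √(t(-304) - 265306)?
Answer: I*√379306 ≈ 615.88*I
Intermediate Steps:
t(p) = p + p*(70 - p) (t(p) = p*(70 - p) + p = p + p*(70 - p))
√(t(-304) - 265306) = √(-304*(71 - 1*(-304)) - 265306) = √(-304*(71 + 304) - 265306) = √(-304*375 - 265306) = √(-114000 - 265306) = √(-379306) = I*√379306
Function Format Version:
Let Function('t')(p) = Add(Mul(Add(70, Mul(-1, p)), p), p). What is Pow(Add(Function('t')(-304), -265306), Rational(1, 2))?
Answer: Mul(I, Pow(379306, Rational(1, 2))) ≈ Mul(615.88, I)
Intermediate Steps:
Function('t')(p) = Add(p, Mul(p, Add(70, Mul(-1, p)))) (Function('t')(p) = Add(Mul(p, Add(70, Mul(-1, p))), p) = Add(p, Mul(p, Add(70, Mul(-1, p)))))
Pow(Add(Function('t')(-304), -265306), Rational(1, 2)) = Pow(Add(Mul(-304, Add(71, Mul(-1, -304))), -265306), Rational(1, 2)) = Pow(Add(Mul(-304, Add(71, 304)), -265306), Rational(1, 2)) = Pow(Add(Mul(-304, 375), -265306), Rational(1, 2)) = Pow(Add(-114000, -265306), Rational(1, 2)) = Pow(-379306, Rational(1, 2)) = Mul(I, Pow(379306, Rational(1, 2)))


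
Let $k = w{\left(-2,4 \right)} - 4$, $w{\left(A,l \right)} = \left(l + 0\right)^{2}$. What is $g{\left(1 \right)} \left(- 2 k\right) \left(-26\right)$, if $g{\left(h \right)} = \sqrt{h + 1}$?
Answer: $624 \sqrt{2} \approx 882.47$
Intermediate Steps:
$w{\left(A,l \right)} = l^{2}$
$k = 12$ ($k = 4^{2} - 4 = 16 - 4 = 12$)
$g{\left(h \right)} = \sqrt{1 + h}$
$g{\left(1 \right)} \left(- 2 k\right) \left(-26\right) = \sqrt{1 + 1} \left(\left(-2\right) 12\right) \left(-26\right) = \sqrt{2} \left(-24\right) \left(-26\right) = - 24 \sqrt{2} \left(-26\right) = 624 \sqrt{2}$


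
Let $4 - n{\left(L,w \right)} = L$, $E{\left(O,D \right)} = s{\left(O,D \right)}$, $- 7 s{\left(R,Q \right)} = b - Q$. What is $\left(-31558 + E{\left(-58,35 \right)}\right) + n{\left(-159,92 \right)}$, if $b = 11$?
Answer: $- \frac{219741}{7} \approx -31392.0$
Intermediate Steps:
$s{\left(R,Q \right)} = - \frac{11}{7} + \frac{Q}{7}$ ($s{\left(R,Q \right)} = - \frac{11 - Q}{7} = - \frac{11}{7} + \frac{Q}{7}$)
$E{\left(O,D \right)} = - \frac{11}{7} + \frac{D}{7}$
$n{\left(L,w \right)} = 4 - L$
$\left(-31558 + E{\left(-58,35 \right)}\right) + n{\left(-159,92 \right)} = \left(-31558 + \left(- \frac{11}{7} + \frac{1}{7} \cdot 35\right)\right) + \left(4 - -159\right) = \left(-31558 + \left(- \frac{11}{7} + 5\right)\right) + \left(4 + 159\right) = \left(-31558 + \frac{24}{7}\right) + 163 = - \frac{220882}{7} + 163 = - \frac{219741}{7}$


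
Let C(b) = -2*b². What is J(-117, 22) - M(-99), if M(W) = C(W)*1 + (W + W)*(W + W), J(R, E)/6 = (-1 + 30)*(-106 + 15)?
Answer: -35436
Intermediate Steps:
J(R, E) = -15834 (J(R, E) = 6*((-1 + 30)*(-106 + 15)) = 6*(29*(-91)) = 6*(-2639) = -15834)
M(W) = 2*W² (M(W) = -2*W²*1 + (W + W)*(W + W) = -2*W² + (2*W)*(2*W) = -2*W² + 4*W² = 2*W²)
J(-117, 22) - M(-99) = -15834 - 2*(-99)² = -15834 - 2*9801 = -15834 - 1*19602 = -15834 - 19602 = -35436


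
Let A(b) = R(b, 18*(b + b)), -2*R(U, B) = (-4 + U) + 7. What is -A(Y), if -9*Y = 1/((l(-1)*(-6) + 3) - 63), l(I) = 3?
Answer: 2107/1404 ≈ 1.5007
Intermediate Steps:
R(U, B) = -3/2 - U/2 (R(U, B) = -((-4 + U) + 7)/2 = -(3 + U)/2 = -3/2 - U/2)
Y = 1/702 (Y = -1/(9*((3*(-6) + 3) - 63)) = -1/(9*((-18 + 3) - 63)) = -1/(9*(-15 - 63)) = -⅑/(-78) = -⅑*(-1/78) = 1/702 ≈ 0.0014245)
A(b) = -3/2 - b/2
-A(Y) = -(-3/2 - ½*1/702) = -(-3/2 - 1/1404) = -1*(-2107/1404) = 2107/1404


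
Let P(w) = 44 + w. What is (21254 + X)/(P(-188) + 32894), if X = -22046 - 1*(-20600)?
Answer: 9904/16375 ≈ 0.60482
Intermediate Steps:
X = -1446 (X = -22046 + 20600 = -1446)
(21254 + X)/(P(-188) + 32894) = (21254 - 1446)/((44 - 188) + 32894) = 19808/(-144 + 32894) = 19808/32750 = 19808*(1/32750) = 9904/16375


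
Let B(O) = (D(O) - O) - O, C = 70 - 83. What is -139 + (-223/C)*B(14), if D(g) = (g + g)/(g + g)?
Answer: -7828/13 ≈ -602.15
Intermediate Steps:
D(g) = 1 (D(g) = (2*g)/((2*g)) = (2*g)*(1/(2*g)) = 1)
C = -13
B(O) = 1 - 2*O (B(O) = (1 - O) - O = 1 - 2*O)
-139 + (-223/C)*B(14) = -139 + (-223/(-13))*(1 - 2*14) = -139 + (-223*(-1/13))*(1 - 28) = -139 + (223/13)*(-27) = -139 - 6021/13 = -7828/13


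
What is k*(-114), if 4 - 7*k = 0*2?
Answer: -456/7 ≈ -65.143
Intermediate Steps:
k = 4/7 (k = 4/7 - 0*2 = 4/7 - ⅐*0 = 4/7 + 0 = 4/7 ≈ 0.57143)
k*(-114) = (4/7)*(-114) = -456/7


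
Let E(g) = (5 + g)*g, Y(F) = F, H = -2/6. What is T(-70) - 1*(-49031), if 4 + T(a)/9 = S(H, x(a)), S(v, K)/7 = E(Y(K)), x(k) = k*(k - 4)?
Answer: 1692121895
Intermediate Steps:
x(k) = k*(-4 + k)
H = -1/3 (H = -2*1/6 = -1/3 ≈ -0.33333)
E(g) = g*(5 + g)
S(v, K) = 7*K*(5 + K) (S(v, K) = 7*(K*(5 + K)) = 7*K*(5 + K))
T(a) = -36 + 63*a*(-4 + a)*(5 + a*(-4 + a)) (T(a) = -36 + 9*(7*(a*(-4 + a))*(5 + a*(-4 + a))) = -36 + 9*(7*a*(-4 + a)*(5 + a*(-4 + a))) = -36 + 63*a*(-4 + a)*(5 + a*(-4 + a)))
T(-70) - 1*(-49031) = (-36 + 63*(-70)*(-4 - 70)*(5 - 70*(-4 - 70))) - 1*(-49031) = (-36 + 63*(-70)*(-74)*(5 - 70*(-74))) + 49031 = (-36 + 63*(-70)*(-74)*(5 + 5180)) + 49031 = (-36 + 63*(-70)*(-74)*5185) + 49031 = (-36 + 1692072900) + 49031 = 1692072864 + 49031 = 1692121895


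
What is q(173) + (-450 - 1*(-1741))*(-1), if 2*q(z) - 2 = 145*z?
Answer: 22505/2 ≈ 11253.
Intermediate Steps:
q(z) = 1 + 145*z/2 (q(z) = 1 + (145*z)/2 = 1 + 145*z/2)
q(173) + (-450 - 1*(-1741))*(-1) = (1 + (145/2)*173) + (-450 - 1*(-1741))*(-1) = (1 + 25085/2) + (-450 + 1741)*(-1) = 25087/2 + 1291*(-1) = 25087/2 - 1291 = 22505/2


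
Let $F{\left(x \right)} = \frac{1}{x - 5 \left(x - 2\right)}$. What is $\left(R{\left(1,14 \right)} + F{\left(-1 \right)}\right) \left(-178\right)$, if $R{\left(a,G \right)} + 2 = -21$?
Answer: $\frac{28569}{7} \approx 4081.3$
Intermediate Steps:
$R{\left(a,G \right)} = -23$ ($R{\left(a,G \right)} = -2 - 21 = -23$)
$F{\left(x \right)} = \frac{1}{10 - 4 x}$ ($F{\left(x \right)} = \frac{1}{x - 5 \left(x - 2\right)} = \frac{1}{x - 5 \left(-2 + x\right)} = \frac{1}{x - \left(-10 + 5 x\right)} = \frac{1}{10 - 4 x}$)
$\left(R{\left(1,14 \right)} + F{\left(-1 \right)}\right) \left(-178\right) = \left(-23 - \frac{1}{-10 + 4 \left(-1\right)}\right) \left(-178\right) = \left(-23 - \frac{1}{-10 - 4}\right) \left(-178\right) = \left(-23 - \frac{1}{-14}\right) \left(-178\right) = \left(-23 - - \frac{1}{14}\right) \left(-178\right) = \left(-23 + \frac{1}{14}\right) \left(-178\right) = \left(- \frac{321}{14}\right) \left(-178\right) = \frac{28569}{7}$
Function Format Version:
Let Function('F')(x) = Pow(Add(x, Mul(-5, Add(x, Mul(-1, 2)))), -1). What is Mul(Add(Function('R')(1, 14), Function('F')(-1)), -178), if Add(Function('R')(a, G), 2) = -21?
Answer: Rational(28569, 7) ≈ 4081.3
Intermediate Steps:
Function('R')(a, G) = -23 (Function('R')(a, G) = Add(-2, -21) = -23)
Function('F')(x) = Pow(Add(10, Mul(-4, x)), -1) (Function('F')(x) = Pow(Add(x, Mul(-5, Add(x, -2))), -1) = Pow(Add(x, Mul(-5, Add(-2, x))), -1) = Pow(Add(x, Add(10, Mul(-5, x))), -1) = Pow(Add(10, Mul(-4, x)), -1))
Mul(Add(Function('R')(1, 14), Function('F')(-1)), -178) = Mul(Add(-23, Mul(-1, Pow(Add(-10, Mul(4, -1)), -1))), -178) = Mul(Add(-23, Mul(-1, Pow(Add(-10, -4), -1))), -178) = Mul(Add(-23, Mul(-1, Pow(-14, -1))), -178) = Mul(Add(-23, Mul(-1, Rational(-1, 14))), -178) = Mul(Add(-23, Rational(1, 14)), -178) = Mul(Rational(-321, 14), -178) = Rational(28569, 7)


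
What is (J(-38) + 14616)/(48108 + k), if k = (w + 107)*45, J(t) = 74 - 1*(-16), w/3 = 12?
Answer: 4902/18181 ≈ 0.26962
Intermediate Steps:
w = 36 (w = 3*12 = 36)
J(t) = 90 (J(t) = 74 + 16 = 90)
k = 6435 (k = (36 + 107)*45 = 143*45 = 6435)
(J(-38) + 14616)/(48108 + k) = (90 + 14616)/(48108 + 6435) = 14706/54543 = 14706*(1/54543) = 4902/18181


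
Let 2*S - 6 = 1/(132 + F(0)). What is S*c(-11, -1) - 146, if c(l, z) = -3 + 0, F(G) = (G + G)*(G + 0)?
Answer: -13641/88 ≈ -155.01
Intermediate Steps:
F(G) = 2*G**2 (F(G) = (2*G)*G = 2*G**2)
c(l, z) = -3
S = 793/264 (S = 3 + 1/(2*(132 + 2*0**2)) = 3 + 1/(2*(132 + 2*0)) = 3 + 1/(2*(132 + 0)) = 3 + (1/2)/132 = 3 + (1/2)*(1/132) = 3 + 1/264 = 793/264 ≈ 3.0038)
S*c(-11, -1) - 146 = (793/264)*(-3) - 146 = -793/88 - 146 = -13641/88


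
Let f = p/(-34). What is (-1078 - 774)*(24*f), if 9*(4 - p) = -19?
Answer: 407440/51 ≈ 7989.0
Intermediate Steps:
p = 55/9 (p = 4 - ⅑*(-19) = 4 + 19/9 = 55/9 ≈ 6.1111)
f = -55/306 (f = (55/9)/(-34) = (55/9)*(-1/34) = -55/306 ≈ -0.17974)
(-1078 - 774)*(24*f) = (-1078 - 774)*(24*(-55/306)) = -1852*(-220/51) = 407440/51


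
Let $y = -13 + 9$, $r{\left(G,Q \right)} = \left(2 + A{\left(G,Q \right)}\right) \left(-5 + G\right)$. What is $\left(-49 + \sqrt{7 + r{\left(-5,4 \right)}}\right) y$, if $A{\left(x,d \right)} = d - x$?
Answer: $196 - 4 i \sqrt{103} \approx 196.0 - 40.596 i$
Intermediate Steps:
$r{\left(G,Q \right)} = \left(-5 + G\right) \left(2 + Q - G\right)$ ($r{\left(G,Q \right)} = \left(2 - \left(G - Q\right)\right) \left(-5 + G\right) = \left(2 + Q - G\right) \left(-5 + G\right) = \left(-5 + G\right) \left(2 + Q - G\right)$)
$y = -4$
$\left(-49 + \sqrt{7 + r{\left(-5,4 \right)}}\right) y = \left(-49 + \sqrt{7 - \left(65 - 5 \left(-5 - 4\right)\right)}\right) \left(-4\right) = \left(-49 + \sqrt{7 - \left(65 + 45\right)}\right) \left(-4\right) = \left(-49 + \sqrt{7 - 110}\right) \left(-4\right) = \left(-49 + \sqrt{-103}\right) \left(-4\right) = \left(-49 + i \sqrt{103}\right) \left(-4\right) = 196 - 4 i \sqrt{103}$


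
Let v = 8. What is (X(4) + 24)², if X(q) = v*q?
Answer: 3136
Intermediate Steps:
X(q) = 8*q
(X(4) + 24)² = (8*4 + 24)² = (32 + 24)² = 56² = 3136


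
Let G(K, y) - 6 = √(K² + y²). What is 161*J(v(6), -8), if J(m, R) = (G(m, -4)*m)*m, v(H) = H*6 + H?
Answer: 1704024 + 568008*√445 ≈ 1.3686e+7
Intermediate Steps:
v(H) = 7*H (v(H) = 6*H + H = 7*H)
G(K, y) = 6 + √(K² + y²)
J(m, R) = m²*(6 + √(16 + m²)) (J(m, R) = ((6 + √(m² + (-4)²))*m)*m = ((6 + √(m² + 16))*m)*m = ((6 + √(16 + m²))*m)*m = (m*(6 + √(16 + m²)))*m = m²*(6 + √(16 + m²)))
161*J(v(6), -8) = 161*((7*6)²*(6 + √(16 + (7*6)²))) = 161*(42²*(6 + √(16 + 42²))) = 161*(1764*(6 + √(16 + 1764))) = 161*(1764*(6 + √1780)) = 161*(1764*(6 + 2*√445)) = 161*(10584 + 3528*√445) = 1704024 + 568008*√445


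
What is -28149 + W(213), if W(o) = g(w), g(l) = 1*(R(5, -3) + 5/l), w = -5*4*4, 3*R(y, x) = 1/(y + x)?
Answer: -1351147/48 ≈ -28149.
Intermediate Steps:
R(y, x) = 1/(3*(x + y)) (R(y, x) = 1/(3*(y + x)) = 1/(3*(x + y)))
w = -80 (w = -20*4 = -80)
g(l) = ⅙ + 5/l (g(l) = 1*(1/(3*(-3 + 5)) + 5/l) = 1*((⅓)/2 + 5/l) = 1*((⅓)*(½) + 5/l) = 1*(⅙ + 5/l) = ⅙ + 5/l)
W(o) = 5/48 (W(o) = (⅙)*(30 - 80)/(-80) = (⅙)*(-1/80)*(-50) = 5/48)
-28149 + W(213) = -28149 + 5/48 = -1351147/48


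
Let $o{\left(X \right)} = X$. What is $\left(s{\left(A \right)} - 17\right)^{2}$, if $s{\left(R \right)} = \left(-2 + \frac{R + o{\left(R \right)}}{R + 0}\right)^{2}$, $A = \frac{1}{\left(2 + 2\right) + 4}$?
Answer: $289$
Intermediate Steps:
$A = \frac{1}{8}$ ($A = \frac{1}{4 + 4} = \frac{1}{8} \approx 0.125$)
$s{\left(R \right)} = 0$ ($s{\left(R \right)} = \left(-2 + \frac{R + R}{R + 0}\right)^{2} = \left(-2 + \frac{2 R}{R}\right)^{2} = \left(-2 + 2\right)^{2} = 0^{2} = 0$)
$\left(s{\left(A \right)} - 17\right)^{2} = \left(0 - 17\right)^{2} = \left(-17\right)^{2} = 289$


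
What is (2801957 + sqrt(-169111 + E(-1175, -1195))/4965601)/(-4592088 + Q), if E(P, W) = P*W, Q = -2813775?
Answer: -164821/435639 - sqrt(1235014)/36774560718663 ≈ -0.37834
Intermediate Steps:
(2801957 + sqrt(-169111 + E(-1175, -1195))/4965601)/(-4592088 + Q) = (2801957 + sqrt(-169111 - 1175*(-1195))/4965601)/(-4592088 - 2813775) = (2801957 + sqrt(-169111 + 1404125)*(1/4965601))/(-7405863) = (2801957 + sqrt(1235014)*(1/4965601))*(-1/7405863) = (2801957 + sqrt(1235014)/4965601)*(-1/7405863) = -164821/435639 - sqrt(1235014)/36774560718663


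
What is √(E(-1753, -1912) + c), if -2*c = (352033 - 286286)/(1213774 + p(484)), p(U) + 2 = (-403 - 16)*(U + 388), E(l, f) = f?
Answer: I*√1376265121885886/848404 ≈ 43.727*I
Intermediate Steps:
p(U) = -162574 - 419*U (p(U) = -2 + (-403 - 16)*(U + 388) = -2 - 419*(388 + U) = -2 + (-162572 - 419*U) = -162574 - 419*U)
c = -65747/1696808 (c = -(352033 - 286286)/(2*(1213774 + (-162574 - 419*484))) = -65747/(2*(1213774 + (-162574 - 202796))) = -65747/(2*(1213774 - 365370)) = -65747/(2*848404) = -½*65747/848404 = -65747/1696808 ≈ -0.038747)
√(E(-1753, -1912) + c) = √(-1912 - 65747/1696808) = √(-3244362643/1696808) = I*√1376265121885886/848404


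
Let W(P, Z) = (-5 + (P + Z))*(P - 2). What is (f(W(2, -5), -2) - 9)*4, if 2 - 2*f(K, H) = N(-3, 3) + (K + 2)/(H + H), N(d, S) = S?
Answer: -37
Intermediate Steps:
W(P, Z) = (-2 + P)*(-5 + P + Z) (W(P, Z) = (-5 + P + Z)*(-2 + P) = (-2 + P)*(-5 + P + Z))
f(K, H) = -½ - (2 + K)/(4*H) (f(K, H) = 1 - (3 + (K + 2)/(H + H))/2 = 1 - (3 + (2 + K)/((2*H)))/2 = 1 - (3 + (2 + K)*(1/(2*H)))/2 = 1 - (3 + (2 + K)/(2*H))/2 = 1 + (-3/2 - (2 + K)/(4*H)) = -½ - (2 + K)/(4*H))
(f(W(2, -5), -2) - 9)*4 = ((¼)*(-2 - (10 + 2² - 7*2 - 2*(-5) + 2*(-5)) - 2*(-2))/(-2) - 9)*4 = ((¼)*(-½)*(-2 - (10 + 4 - 14 + 10 - 10) + 4) - 9)*4 = ((¼)*(-½)*(-2 - 1*0 + 4) - 9)*4 = ((¼)*(-½)*(-2 + 0 + 4) - 9)*4 = ((¼)*(-½)*2 - 9)*4 = (-¼ - 9)*4 = -37/4*4 = -37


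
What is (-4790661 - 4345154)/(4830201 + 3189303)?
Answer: -9135815/8019504 ≈ -1.1392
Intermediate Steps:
(-4790661 - 4345154)/(4830201 + 3189303) = -9135815/8019504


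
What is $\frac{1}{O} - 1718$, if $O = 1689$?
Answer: $- \frac{2901701}{1689} \approx -1718.0$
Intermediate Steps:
$\frac{1}{O} - 1718 = \frac{1}{1689} - 1718 = - \frac{2901701}{1689}$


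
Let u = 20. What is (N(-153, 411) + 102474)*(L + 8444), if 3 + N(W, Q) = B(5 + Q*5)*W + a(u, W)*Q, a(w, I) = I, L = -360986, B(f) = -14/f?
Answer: -7187751624681/515 ≈ -1.3957e+10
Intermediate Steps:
N(W, Q) = -3 + Q*W - 14*W/(5 + 5*Q) (N(W, Q) = -3 + ((-14/(5 + Q*5))*W + W*Q) = -3 + ((-14/(5 + 5*Q))*W + Q*W) = -3 + (-14*W/(5 + 5*Q) + Q*W) = -3 + (Q*W - 14*W/(5 + 5*Q)) = -3 + Q*W - 14*W/(5 + 5*Q))
(N(-153, 411) + 102474)*(L + 8444) = ((-14/5*(-153) + (1 + 411)*(-3 + 411*(-153)))/(1 + 411) + 102474)*(-360986 + 8444) = ((2142/5 + 412*(-3 - 62883))/412 + 102474)*(-352542) = ((2142/5 + 412*(-62886))/412 + 102474)*(-352542) = ((2142/5 - 25909032)/412 + 102474)*(-352542) = ((1/412)*(-129543018/5) + 102474)*(-352542) = (-64771509/1030 + 102474)*(-352542) = (40776711/1030)*(-352542) = -7187751624681/515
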